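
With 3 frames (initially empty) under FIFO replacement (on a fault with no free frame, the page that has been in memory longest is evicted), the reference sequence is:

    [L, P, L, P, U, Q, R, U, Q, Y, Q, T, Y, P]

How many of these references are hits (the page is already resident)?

L -> fault, frames [L]
P -> fault, frames [L, P]
L -> hit
P -> hit
U -> fault, frames [L, P, U]
Q -> fault, evict L, frames [P, U, Q]
R -> fault, evict P, frames [U, Q, R]
U -> hit
Q -> hit
Y -> fault, evict U, frames [Q, R, Y]
Q -> hit
T -> fault, evict Q, frames [R, Y, T]
Y -> hit
P -> fault, evict R, frames [Y, T, P]
Hits: 6.

6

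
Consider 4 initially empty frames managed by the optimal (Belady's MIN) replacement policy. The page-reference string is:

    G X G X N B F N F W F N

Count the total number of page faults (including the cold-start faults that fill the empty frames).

G → fault, frames {G}
X → fault, frames {G,X}
G → hit
X → hit
N → fault, frames {G,X,N}
B → fault, frames {G,X,N,B}
F → fault, evict B, frames {G,X,N,F}
N → hit
F → hit
W → fault, evict X, frames {G,N,F,W}
F → hit
N → hit
Page faults: 6.

6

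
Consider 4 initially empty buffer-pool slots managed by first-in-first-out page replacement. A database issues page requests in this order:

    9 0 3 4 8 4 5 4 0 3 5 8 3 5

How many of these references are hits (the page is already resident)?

6

9 → miss, frames {9}
0 → miss, frames {9,0}
3 → miss, frames {9,0,3}
4 → miss, frames {9,0,3,4}
8 → miss, evict 9, frames {0,3,4,8}
4 → hit
5 → miss, evict 0, frames {3,4,8,5}
4 → hit
0 → miss, evict 3, frames {4,8,5,0}
3 → miss, evict 4, frames {8,5,0,3}
5 → hit
8 → hit
3 → hit
5 → hit
Hits: 6.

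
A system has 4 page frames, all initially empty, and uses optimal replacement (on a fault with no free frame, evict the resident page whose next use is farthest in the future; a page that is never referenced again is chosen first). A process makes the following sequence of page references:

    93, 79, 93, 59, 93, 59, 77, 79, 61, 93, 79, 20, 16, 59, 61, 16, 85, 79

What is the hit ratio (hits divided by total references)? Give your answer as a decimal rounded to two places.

0.56

93: fault, frames [93]
79: fault, frames [93, 79]
93: hit
59: fault, frames [93, 79, 59]
93: hit
59: hit
77: fault, frames [93, 79, 59, 77]
79: hit
61: fault, evict 77, frames [93, 79, 59, 61]
93: hit
79: hit
20: fault, evict 93, frames [79, 59, 61, 20]
16: fault, evict 20, frames [79, 59, 61, 16]
59: hit
61: hit
16: hit
85: fault, evict 16, frames [79, 59, 61, 85]
79: hit
Hits: 10 of 18 references → 10/18 = 0.5556.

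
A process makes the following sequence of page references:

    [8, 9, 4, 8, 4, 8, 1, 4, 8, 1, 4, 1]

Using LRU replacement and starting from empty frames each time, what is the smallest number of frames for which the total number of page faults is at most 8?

f=1: 12 faults
f=2: 9 faults
f=3: 4 faults
f=4: 4 faults
Smallest f with faults ≤ 8 is 3.

3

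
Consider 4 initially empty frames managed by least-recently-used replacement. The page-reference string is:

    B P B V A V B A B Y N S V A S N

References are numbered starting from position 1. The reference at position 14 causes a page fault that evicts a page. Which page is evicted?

pos 1: B → miss, frames [B]
pos 2: P → miss, frames [B, P]
pos 3: B → hit
pos 4: V → miss, frames [P, B, V]
pos 5: A → miss, frames [P, B, V, A]
pos 6: V → hit
pos 7: B → hit
pos 8: A → hit
pos 9: B → hit
pos 10: Y → miss, evict P, frames [V, A, B, Y]
pos 11: N → miss, evict V, frames [A, B, Y, N]
pos 12: S → miss, evict A, frames [B, Y, N, S]
pos 13: V → miss, evict B, frames [Y, N, S, V]
pos 14: A → miss, evict Y, frames [N, S, V, A]
At position 14, page Y is evicted.

Y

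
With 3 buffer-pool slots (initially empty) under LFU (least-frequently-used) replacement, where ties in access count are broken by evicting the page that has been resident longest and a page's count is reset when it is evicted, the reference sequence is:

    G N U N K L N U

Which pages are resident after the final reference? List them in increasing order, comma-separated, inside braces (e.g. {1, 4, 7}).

{L, N, U}

G: miss, frames [G]
N: miss, frames [G, N]
U: miss, frames [G, N, U]
N: hit
K: miss, evict G, frames [N, U, K]
L: miss, evict U, frames [N, K, L]
N: hit
U: miss, evict K, frames [N, L, U]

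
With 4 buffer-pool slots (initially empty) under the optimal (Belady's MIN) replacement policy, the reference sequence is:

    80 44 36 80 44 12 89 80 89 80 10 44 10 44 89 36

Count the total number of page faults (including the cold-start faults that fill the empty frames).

80 → fault, frames {80}
44 → fault, frames {80,44}
36 → fault, frames {80,44,36}
80 → hit
44 → hit
12 → fault, frames {80,44,36,12}
89 → fault, evict 12, frames {80,44,36,89}
80 → hit
89 → hit
80 → hit
10 → fault, evict 80, frames {44,36,89,10}
44 → hit
10 → hit
44 → hit
89 → hit
36 → hit
Page faults: 6.

6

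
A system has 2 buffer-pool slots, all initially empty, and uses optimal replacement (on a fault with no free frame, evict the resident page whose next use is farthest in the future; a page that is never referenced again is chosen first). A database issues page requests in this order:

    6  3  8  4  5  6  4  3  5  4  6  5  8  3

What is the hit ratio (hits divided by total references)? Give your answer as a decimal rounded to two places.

6: miss, frames {6}
3: miss, frames {6,3}
8: miss, evict 3, frames {6,8}
4: miss, evict 8, frames {6,4}
5: miss, evict 4, frames {6,5}
6: hit
4: miss, evict 6, frames {5,4}
3: miss, evict 4, frames {5,3}
5: hit
4: miss, evict 3, frames {5,4}
6: miss, evict 4, frames {5,6}
5: hit
8: miss, evict 6, frames {5,8}
3: miss, evict 8, frames {5,3}
Hits: 3 of 14 references → 3/14 = 0.2143.

0.21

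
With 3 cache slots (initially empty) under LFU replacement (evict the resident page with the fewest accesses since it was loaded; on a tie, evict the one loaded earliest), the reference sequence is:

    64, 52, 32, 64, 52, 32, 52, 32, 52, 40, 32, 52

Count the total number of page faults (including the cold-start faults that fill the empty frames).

4

64: miss, frames (64)
52: miss, frames (64 52)
32: miss, frames (64 52 32)
64: hit
52: hit
32: hit
52: hit
32: hit
52: hit
40: miss, evict 64, frames (52 32 40)
32: hit
52: hit
Page faults: 4.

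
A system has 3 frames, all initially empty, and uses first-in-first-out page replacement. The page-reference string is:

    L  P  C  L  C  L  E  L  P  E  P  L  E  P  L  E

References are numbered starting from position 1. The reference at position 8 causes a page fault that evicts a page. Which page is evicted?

pos 1: L -> miss, frames (L)
pos 2: P -> miss, frames (L P)
pos 3: C -> miss, frames (L P C)
pos 4: L -> hit
pos 5: C -> hit
pos 6: L -> hit
pos 7: E -> miss, evict L, frames (P C E)
pos 8: L -> miss, evict P, frames (C E L)
At position 8, page P is evicted.

P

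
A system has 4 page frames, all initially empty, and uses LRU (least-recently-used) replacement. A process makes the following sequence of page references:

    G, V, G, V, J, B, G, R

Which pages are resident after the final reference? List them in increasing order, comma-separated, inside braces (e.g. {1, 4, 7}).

G -> fault, frames (G)
V -> fault, frames (G V)
G -> hit
V -> hit
J -> fault, frames (G V J)
B -> fault, frames (G V J B)
G -> hit
R -> fault, evict V, frames (J B G R)

{B, G, J, R}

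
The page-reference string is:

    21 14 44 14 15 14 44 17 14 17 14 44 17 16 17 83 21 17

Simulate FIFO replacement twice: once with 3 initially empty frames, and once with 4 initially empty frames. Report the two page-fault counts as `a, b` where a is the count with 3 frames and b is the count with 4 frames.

3 frames: F F F . F . . F F . . F . F F F F . → 11 faults.
4 frames: F F F . F . . F . . . . . F . F F . → 8 faults.
8 < 11: adding a frame reduced faults, as is typical.

11, 8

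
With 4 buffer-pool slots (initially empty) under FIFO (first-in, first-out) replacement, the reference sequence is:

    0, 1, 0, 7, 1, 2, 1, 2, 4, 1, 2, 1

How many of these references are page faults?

0 -> fault, frames (0)
1 -> fault, frames (0 1)
0 -> hit
7 -> fault, frames (0 1 7)
1 -> hit
2 -> fault, frames (0 1 7 2)
1 -> hit
2 -> hit
4 -> fault, evict 0, frames (1 7 2 4)
1 -> hit
2 -> hit
1 -> hit
Page faults: 5.

5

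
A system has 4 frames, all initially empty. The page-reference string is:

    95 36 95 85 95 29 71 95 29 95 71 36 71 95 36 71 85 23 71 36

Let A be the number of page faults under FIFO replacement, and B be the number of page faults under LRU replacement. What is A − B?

Under FIFO: F F . F . F F F . . . F . . . . F F F . → 10 faults.
Under LRU: F F . F . F F . . . . F . . . . F F . . → 8 faults.
A − B = 10 − 8 = 2.

2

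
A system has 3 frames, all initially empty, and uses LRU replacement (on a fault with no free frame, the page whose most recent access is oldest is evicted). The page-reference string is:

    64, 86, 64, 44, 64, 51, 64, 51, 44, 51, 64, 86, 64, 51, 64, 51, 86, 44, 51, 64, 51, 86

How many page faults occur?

64: miss, frames (64)
86: miss, frames (64 86)
64: hit
44: miss, frames (86 64 44)
64: hit
51: miss, evict 86, frames (44 64 51)
64: hit
51: hit
44: hit
51: hit
64: hit
86: miss, evict 44, frames (51 64 86)
64: hit
51: hit
64: hit
51: hit
86: hit
44: miss, evict 64, frames (51 86 44)
51: hit
64: miss, evict 86, frames (44 51 64)
51: hit
86: miss, evict 44, frames (64 51 86)
Page faults: 8.

8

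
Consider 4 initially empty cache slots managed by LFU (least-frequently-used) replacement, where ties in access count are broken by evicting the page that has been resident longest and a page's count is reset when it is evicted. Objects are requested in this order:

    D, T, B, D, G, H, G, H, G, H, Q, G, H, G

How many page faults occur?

6

D -> miss, frames [D]
T -> miss, frames [D, T]
B -> miss, frames [D, T, B]
D -> hit
G -> miss, frames [D, T, B, G]
H -> miss, evict T, frames [D, B, G, H]
G -> hit
H -> hit
G -> hit
H -> hit
Q -> miss, evict B, frames [D, G, H, Q]
G -> hit
H -> hit
G -> hit
Page faults: 6.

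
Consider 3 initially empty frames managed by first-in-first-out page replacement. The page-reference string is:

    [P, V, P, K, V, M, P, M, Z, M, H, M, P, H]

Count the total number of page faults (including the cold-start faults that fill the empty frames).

P → fault, frames [P]
V → fault, frames [P, V]
P → hit
K → fault, frames [P, V, K]
V → hit
M → fault, evict P, frames [V, K, M]
P → fault, evict V, frames [K, M, P]
M → hit
Z → fault, evict K, frames [M, P, Z]
M → hit
H → fault, evict M, frames [P, Z, H]
M → fault, evict P, frames [Z, H, M]
P → fault, evict Z, frames [H, M, P]
H → hit
Page faults: 9.

9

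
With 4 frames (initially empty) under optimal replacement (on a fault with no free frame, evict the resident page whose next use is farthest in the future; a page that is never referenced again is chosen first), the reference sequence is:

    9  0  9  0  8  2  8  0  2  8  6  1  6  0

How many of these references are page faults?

9 → fault, frames [9]
0 → fault, frames [9, 0]
9 → hit
0 → hit
8 → fault, frames [9, 0, 8]
2 → fault, frames [9, 0, 8, 2]
8 → hit
0 → hit
2 → hit
8 → hit
6 → fault, evict 2, frames [9, 0, 8, 6]
1 → fault, evict 8, frames [9, 0, 6, 1]
6 → hit
0 → hit
Page faults: 6.

6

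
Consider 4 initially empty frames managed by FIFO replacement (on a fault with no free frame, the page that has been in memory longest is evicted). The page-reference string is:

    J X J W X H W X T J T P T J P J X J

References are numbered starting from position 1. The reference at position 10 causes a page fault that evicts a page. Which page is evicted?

pos 1: J → fault, frames (J)
pos 2: X → fault, frames (J X)
pos 3: J → hit
pos 4: W → fault, frames (J X W)
pos 5: X → hit
pos 6: H → fault, frames (J X W H)
pos 7: W → hit
pos 8: X → hit
pos 9: T → fault, evict J, frames (X W H T)
pos 10: J → fault, evict X, frames (W H T J)
At position 10, page X is evicted.

X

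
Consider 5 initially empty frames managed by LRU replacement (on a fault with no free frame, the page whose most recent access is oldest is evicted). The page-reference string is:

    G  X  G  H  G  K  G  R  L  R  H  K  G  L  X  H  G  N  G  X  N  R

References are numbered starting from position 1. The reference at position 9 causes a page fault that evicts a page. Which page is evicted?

X

pos 1: G → miss, frames {G}
pos 2: X → miss, frames {G,X}
pos 3: G → hit
pos 4: H → miss, frames {X,G,H}
pos 5: G → hit
pos 6: K → miss, frames {X,H,G,K}
pos 7: G → hit
pos 8: R → miss, frames {X,H,K,G,R}
pos 9: L → miss, evict X, frames {H,K,G,R,L}
At position 9, page X is evicted.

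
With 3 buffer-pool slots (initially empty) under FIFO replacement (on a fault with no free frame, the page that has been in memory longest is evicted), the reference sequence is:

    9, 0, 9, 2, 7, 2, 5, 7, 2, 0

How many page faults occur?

9 → miss, frames [9]
0 → miss, frames [9, 0]
9 → hit
2 → miss, frames [9, 0, 2]
7 → miss, evict 9, frames [0, 2, 7]
2 → hit
5 → miss, evict 0, frames [2, 7, 5]
7 → hit
2 → hit
0 → miss, evict 2, frames [7, 5, 0]
Page faults: 6.

6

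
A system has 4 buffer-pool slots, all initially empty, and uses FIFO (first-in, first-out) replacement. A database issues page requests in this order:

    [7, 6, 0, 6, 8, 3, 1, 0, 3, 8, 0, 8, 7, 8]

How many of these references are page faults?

7: fault, frames (7)
6: fault, frames (7 6)
0: fault, frames (7 6 0)
6: hit
8: fault, frames (7 6 0 8)
3: fault, evict 7, frames (6 0 8 3)
1: fault, evict 6, frames (0 8 3 1)
0: hit
3: hit
8: hit
0: hit
8: hit
7: fault, evict 0, frames (8 3 1 7)
8: hit
Page faults: 7.

7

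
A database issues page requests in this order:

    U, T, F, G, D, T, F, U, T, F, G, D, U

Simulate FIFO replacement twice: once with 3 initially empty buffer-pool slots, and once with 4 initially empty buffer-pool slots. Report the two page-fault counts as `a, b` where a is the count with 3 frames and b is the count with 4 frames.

3 frames: F F F F F F F F . . F F . → 10 faults.
4 frames: F F F F F . . F F F F F F → 11 faults.
11 > 10: adding a frame increased faults — Belady's anomaly.

10, 11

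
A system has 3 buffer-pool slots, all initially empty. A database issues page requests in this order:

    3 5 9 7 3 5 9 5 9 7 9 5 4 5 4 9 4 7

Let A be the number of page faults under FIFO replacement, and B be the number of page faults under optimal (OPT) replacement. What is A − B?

5

Under FIFO: F F F F F F F . . F . . F F . F . F → 12 faults.
Under OPT: F F F F . . F . . . . . F . . . . F → 7 faults.
A − B = 12 − 7 = 5.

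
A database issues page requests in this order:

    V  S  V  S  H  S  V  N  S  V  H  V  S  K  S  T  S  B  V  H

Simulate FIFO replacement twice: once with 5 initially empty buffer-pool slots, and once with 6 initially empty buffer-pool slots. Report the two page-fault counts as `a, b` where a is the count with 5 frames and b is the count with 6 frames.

9, 8

5 frames: F F . . F . . F . . . . . F . F . F F F → 9 faults.
6 frames: F F . . F . . F . . . . . F . F . F F . → 8 faults.
8 < 9: adding a frame reduced faults, as is typical.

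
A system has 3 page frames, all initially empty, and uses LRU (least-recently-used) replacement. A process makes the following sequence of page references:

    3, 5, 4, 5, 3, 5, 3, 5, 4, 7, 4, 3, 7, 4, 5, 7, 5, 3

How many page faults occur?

3 → miss, frames {3}
5 → miss, frames {3,5}
4 → miss, frames {3,5,4}
5 → hit
3 → hit
5 → hit
3 → hit
5 → hit
4 → hit
7 → miss, evict 3, frames {5,4,7}
4 → hit
3 → miss, evict 5, frames {7,4,3}
7 → hit
4 → hit
5 → miss, evict 3, frames {7,4,5}
7 → hit
5 → hit
3 → miss, evict 4, frames {7,5,3}
Page faults: 7.

7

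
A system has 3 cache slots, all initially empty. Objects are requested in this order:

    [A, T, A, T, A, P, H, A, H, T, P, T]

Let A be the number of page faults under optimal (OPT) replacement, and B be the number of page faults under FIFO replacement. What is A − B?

Under OPT: F F . . . F F . . . F . → 5 faults.
Under FIFO: F F . . . F F F . F F . → 7 faults.
A − B = 5 − 7 = -2.

-2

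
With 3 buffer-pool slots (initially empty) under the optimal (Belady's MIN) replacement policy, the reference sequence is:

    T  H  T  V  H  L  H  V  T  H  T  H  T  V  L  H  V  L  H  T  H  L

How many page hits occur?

T: miss, frames (T)
H: miss, frames (T H)
T: hit
V: miss, frames (T H V)
H: hit
L: miss, evict T, frames (H V L)
H: hit
V: hit
T: miss, evict L, frames (H V T)
H: hit
T: hit
H: hit
T: hit
V: hit
L: miss, evict T, frames (H V L)
H: hit
V: hit
L: hit
H: hit
T: miss, evict V, frames (H L T)
H: hit
L: hit
Hits: 15.

15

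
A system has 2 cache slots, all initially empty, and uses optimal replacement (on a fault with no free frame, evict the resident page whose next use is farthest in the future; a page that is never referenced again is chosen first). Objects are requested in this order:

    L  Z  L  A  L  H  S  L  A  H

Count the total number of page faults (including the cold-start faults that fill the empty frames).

L: fault, frames (L)
Z: fault, frames (L Z)
L: hit
A: fault, evict Z, frames (L A)
L: hit
H: fault, evict A, frames (L H)
S: fault, evict H, frames (L S)
L: hit
A: fault, evict S, frames (L A)
H: fault, evict A, frames (L H)
Page faults: 7.

7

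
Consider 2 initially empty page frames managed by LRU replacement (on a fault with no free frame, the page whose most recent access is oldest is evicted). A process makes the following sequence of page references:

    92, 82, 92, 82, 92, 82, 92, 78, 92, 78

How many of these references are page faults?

92: miss, frames {92}
82: miss, frames {92,82}
92: hit
82: hit
92: hit
82: hit
92: hit
78: miss, evict 82, frames {92,78}
92: hit
78: hit
Page faults: 3.

3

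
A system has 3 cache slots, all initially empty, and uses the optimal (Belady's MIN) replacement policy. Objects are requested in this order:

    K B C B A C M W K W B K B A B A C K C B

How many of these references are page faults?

K: miss, frames {K}
B: miss, frames {K,B}
C: miss, frames {K,B,C}
B: hit
A: miss, evict B, frames {K,C,A}
C: hit
M: miss, evict C, frames {K,A,M}
W: miss, evict M, frames {K,A,W}
K: hit
W: hit
B: miss, evict W, frames {K,A,B}
K: hit
B: hit
A: hit
B: hit
A: hit
C: miss, evict A, frames {K,B,C}
K: hit
C: hit
B: hit
Page faults: 8.

8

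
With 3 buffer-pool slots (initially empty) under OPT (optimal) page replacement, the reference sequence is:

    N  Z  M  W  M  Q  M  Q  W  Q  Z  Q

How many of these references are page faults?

6

N: miss, frames [N]
Z: miss, frames [N, Z]
M: miss, frames [N, Z, M]
W: miss, evict N, frames [Z, M, W]
M: hit
Q: miss, evict Z, frames [M, W, Q]
M: hit
Q: hit
W: hit
Q: hit
Z: miss, evict W, frames [M, Q, Z]
Q: hit
Page faults: 6.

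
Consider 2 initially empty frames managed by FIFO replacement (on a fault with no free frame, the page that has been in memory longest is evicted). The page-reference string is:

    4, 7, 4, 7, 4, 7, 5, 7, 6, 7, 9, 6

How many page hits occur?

4 → miss, frames (4)
7 → miss, frames (4 7)
4 → hit
7 → hit
4 → hit
7 → hit
5 → miss, evict 4, frames (7 5)
7 → hit
6 → miss, evict 7, frames (5 6)
7 → miss, evict 5, frames (6 7)
9 → miss, evict 6, frames (7 9)
6 → miss, evict 7, frames (9 6)
Hits: 5.

5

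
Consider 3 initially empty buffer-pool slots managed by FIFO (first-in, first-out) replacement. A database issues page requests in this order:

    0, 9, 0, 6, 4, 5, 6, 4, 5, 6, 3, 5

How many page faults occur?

0: miss, frames [0]
9: miss, frames [0, 9]
0: hit
6: miss, frames [0, 9, 6]
4: miss, evict 0, frames [9, 6, 4]
5: miss, evict 9, frames [6, 4, 5]
6: hit
4: hit
5: hit
6: hit
3: miss, evict 6, frames [4, 5, 3]
5: hit
Page faults: 6.

6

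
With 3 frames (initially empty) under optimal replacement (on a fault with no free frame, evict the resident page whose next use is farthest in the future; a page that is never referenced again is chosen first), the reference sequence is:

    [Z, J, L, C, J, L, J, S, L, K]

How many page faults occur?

6

Z -> miss, frames [Z]
J -> miss, frames [Z, J]
L -> miss, frames [Z, J, L]
C -> miss, evict Z, frames [J, L, C]
J -> hit
L -> hit
J -> hit
S -> miss, evict C, frames [J, L, S]
L -> hit
K -> miss, evict S, frames [J, L, K]
Page faults: 6.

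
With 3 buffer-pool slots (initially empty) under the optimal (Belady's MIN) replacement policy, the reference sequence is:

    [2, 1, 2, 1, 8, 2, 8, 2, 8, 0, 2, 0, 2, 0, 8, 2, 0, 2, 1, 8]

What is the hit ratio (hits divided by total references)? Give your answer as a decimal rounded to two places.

0.75

2 → miss, frames {2}
1 → miss, frames {2,1}
2 → hit
1 → hit
8 → miss, frames {2,1,8}
2 → hit
8 → hit
2 → hit
8 → hit
0 → miss, evict 1, frames {2,8,0}
2 → hit
0 → hit
2 → hit
0 → hit
8 → hit
2 → hit
0 → hit
2 → hit
1 → miss, evict 0, frames {2,8,1}
8 → hit
Hits: 15 of 20 references → 15/20 = 0.7500.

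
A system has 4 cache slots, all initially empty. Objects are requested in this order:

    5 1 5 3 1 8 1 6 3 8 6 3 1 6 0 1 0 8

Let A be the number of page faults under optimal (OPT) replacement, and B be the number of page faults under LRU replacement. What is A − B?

Under OPT: F F . F . F . F . . . . . . F . . . → 6 faults.
Under LRU: F F . F . F . F . . . . . . F . . F → 7 faults.
A − B = 6 − 7 = -1.

-1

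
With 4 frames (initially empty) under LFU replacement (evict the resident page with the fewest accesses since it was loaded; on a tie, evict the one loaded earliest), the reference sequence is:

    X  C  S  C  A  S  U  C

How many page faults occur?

X -> fault, frames {X}
C -> fault, frames {X,C}
S -> fault, frames {X,C,S}
C -> hit
A -> fault, frames {X,C,S,A}
S -> hit
U -> fault, evict X, frames {C,S,A,U}
C -> hit
Page faults: 5.

5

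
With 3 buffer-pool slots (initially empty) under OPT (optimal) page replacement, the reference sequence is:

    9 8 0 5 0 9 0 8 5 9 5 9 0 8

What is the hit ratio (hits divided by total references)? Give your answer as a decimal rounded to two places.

0.57

9 -> fault, frames (9)
8 -> fault, frames (9 8)
0 -> fault, frames (9 8 0)
5 -> fault, evict 8, frames (9 0 5)
0 -> hit
9 -> hit
0 -> hit
8 -> fault, evict 0, frames (9 5 8)
5 -> hit
9 -> hit
5 -> hit
9 -> hit
0 -> fault, evict 5, frames (9 8 0)
8 -> hit
Hits: 8 of 14 references → 8/14 = 0.5714.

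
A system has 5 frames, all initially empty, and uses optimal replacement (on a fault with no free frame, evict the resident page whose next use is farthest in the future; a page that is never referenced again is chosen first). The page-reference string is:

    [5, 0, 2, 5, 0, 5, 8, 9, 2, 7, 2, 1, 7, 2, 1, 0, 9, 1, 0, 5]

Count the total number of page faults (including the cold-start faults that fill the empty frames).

5: miss, frames {5}
0: miss, frames {5,0}
2: miss, frames {5,0,2}
5: hit
0: hit
5: hit
8: miss, frames {5,0,2,8}
9: miss, frames {5,0,2,8,9}
2: hit
7: miss, evict 8, frames {5,0,2,9,7}
2: hit
1: miss, evict 5, frames {0,2,9,7,1}
7: hit
2: hit
1: hit
0: hit
9: hit
1: hit
0: hit
5: miss, evict 1, frames {0,2,9,7,5}
Page faults: 8.

8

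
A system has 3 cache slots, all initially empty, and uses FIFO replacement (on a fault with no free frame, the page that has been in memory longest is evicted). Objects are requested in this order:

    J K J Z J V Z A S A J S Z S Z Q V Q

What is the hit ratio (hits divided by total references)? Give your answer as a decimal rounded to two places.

J -> miss, frames [J]
K -> miss, frames [J, K]
J -> hit
Z -> miss, frames [J, K, Z]
J -> hit
V -> miss, evict J, frames [K, Z, V]
Z -> hit
A -> miss, evict K, frames [Z, V, A]
S -> miss, evict Z, frames [V, A, S]
A -> hit
J -> miss, evict V, frames [A, S, J]
S -> hit
Z -> miss, evict A, frames [S, J, Z]
S -> hit
Z -> hit
Q -> miss, evict S, frames [J, Z, Q]
V -> miss, evict J, frames [Z, Q, V]
Q -> hit
Hits: 8 of 18 references → 8/18 = 0.4444.

0.44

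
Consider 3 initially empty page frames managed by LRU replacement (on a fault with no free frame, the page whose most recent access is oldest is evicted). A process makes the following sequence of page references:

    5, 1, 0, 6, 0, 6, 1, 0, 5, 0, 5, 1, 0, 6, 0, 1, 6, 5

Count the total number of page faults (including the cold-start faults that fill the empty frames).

5 -> fault, frames (5)
1 -> fault, frames (5 1)
0 -> fault, frames (5 1 0)
6 -> fault, evict 5, frames (1 0 6)
0 -> hit
6 -> hit
1 -> hit
0 -> hit
5 -> fault, evict 6, frames (1 0 5)
0 -> hit
5 -> hit
1 -> hit
0 -> hit
6 -> fault, evict 5, frames (1 0 6)
0 -> hit
1 -> hit
6 -> hit
5 -> fault, evict 0, frames (1 6 5)
Page faults: 7.

7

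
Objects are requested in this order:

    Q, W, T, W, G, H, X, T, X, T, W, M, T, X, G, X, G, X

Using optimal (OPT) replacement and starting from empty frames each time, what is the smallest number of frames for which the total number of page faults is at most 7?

f=1: 18 faults
f=2: 10 faults
f=3: 8 faults
f=4: 7 faults
f=5: 7 faults
f=6: 7 faults
f=7: 7 faults
Smallest f with faults ≤ 7 is 4.

4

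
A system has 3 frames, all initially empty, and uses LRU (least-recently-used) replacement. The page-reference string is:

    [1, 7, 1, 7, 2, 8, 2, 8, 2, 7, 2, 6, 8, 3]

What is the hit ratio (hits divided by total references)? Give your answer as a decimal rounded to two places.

0.50

1 -> miss, frames [1]
7 -> miss, frames [1, 7]
1 -> hit
7 -> hit
2 -> miss, frames [1, 7, 2]
8 -> miss, evict 1, frames [7, 2, 8]
2 -> hit
8 -> hit
2 -> hit
7 -> hit
2 -> hit
6 -> miss, evict 8, frames [7, 2, 6]
8 -> miss, evict 7, frames [2, 6, 8]
3 -> miss, evict 2, frames [6, 8, 3]
Hits: 7 of 14 references → 7/14 = 0.5000.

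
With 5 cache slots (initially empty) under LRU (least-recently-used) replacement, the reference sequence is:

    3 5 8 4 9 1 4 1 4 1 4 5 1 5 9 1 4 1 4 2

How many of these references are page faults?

7

3 → miss, frames (3)
5 → miss, frames (3 5)
8 → miss, frames (3 5 8)
4 → miss, frames (3 5 8 4)
9 → miss, frames (3 5 8 4 9)
1 → miss, evict 3, frames (5 8 4 9 1)
4 → hit
1 → hit
4 → hit
1 → hit
4 → hit
5 → hit
1 → hit
5 → hit
9 → hit
1 → hit
4 → hit
1 → hit
4 → hit
2 → miss, evict 8, frames (5 9 1 4 2)
Page faults: 7.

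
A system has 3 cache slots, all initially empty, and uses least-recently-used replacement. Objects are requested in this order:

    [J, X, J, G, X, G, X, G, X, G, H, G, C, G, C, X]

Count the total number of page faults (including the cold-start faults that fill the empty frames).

J → fault, frames {J}
X → fault, frames {J,X}
J → hit
G → fault, frames {X,J,G}
X → hit
G → hit
X → hit
G → hit
X → hit
G → hit
H → fault, evict J, frames {X,G,H}
G → hit
C → fault, evict X, frames {H,G,C}
G → hit
C → hit
X → fault, evict H, frames {G,C,X}
Page faults: 6.

6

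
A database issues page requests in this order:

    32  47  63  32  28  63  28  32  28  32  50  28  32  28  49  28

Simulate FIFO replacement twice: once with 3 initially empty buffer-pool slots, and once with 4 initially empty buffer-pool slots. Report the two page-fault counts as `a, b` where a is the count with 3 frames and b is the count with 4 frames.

3 frames: F F F . F . . F . . F . . . F F → 8 faults.
4 frames: F F F . F . . . . . F . F . F . → 7 faults.
7 < 8: adding a frame reduced faults, as is typical.

8, 7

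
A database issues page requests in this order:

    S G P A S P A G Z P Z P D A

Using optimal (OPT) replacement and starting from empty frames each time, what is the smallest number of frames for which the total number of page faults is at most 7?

f=1: 14 faults
f=2: 9 faults
f=3: 7 faults
f=4: 6 faults
f=5: 6 faults
f=6: 6 faults
Smallest f with faults ≤ 7 is 3.

3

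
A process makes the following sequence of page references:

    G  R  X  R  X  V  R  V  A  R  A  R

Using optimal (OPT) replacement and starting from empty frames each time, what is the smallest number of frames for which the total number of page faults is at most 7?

2

f=1: 12 faults
f=2: 5 faults
f=3: 5 faults
f=4: 5 faults
f=5: 5 faults
Smallest f with faults ≤ 7 is 2.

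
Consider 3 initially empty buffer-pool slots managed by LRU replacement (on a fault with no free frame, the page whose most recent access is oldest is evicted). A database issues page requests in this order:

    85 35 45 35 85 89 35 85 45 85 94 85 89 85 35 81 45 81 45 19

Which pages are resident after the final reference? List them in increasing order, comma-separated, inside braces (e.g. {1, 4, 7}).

{19, 45, 81}

85: miss, frames (85)
35: miss, frames (85 35)
45: miss, frames (85 35 45)
35: hit
85: hit
89: miss, evict 45, frames (35 85 89)
35: hit
85: hit
45: miss, evict 89, frames (35 85 45)
85: hit
94: miss, evict 35, frames (45 85 94)
85: hit
89: miss, evict 45, frames (94 85 89)
85: hit
35: miss, evict 94, frames (89 85 35)
81: miss, evict 89, frames (85 35 81)
45: miss, evict 85, frames (35 81 45)
81: hit
45: hit
19: miss, evict 35, frames (81 45 19)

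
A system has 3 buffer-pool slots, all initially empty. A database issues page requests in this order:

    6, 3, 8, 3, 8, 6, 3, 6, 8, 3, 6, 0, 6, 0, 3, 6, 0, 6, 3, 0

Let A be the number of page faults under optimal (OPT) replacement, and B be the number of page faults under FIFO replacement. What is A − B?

Under OPT: F F F . . . . . . . . F . . . . . . . . → 4 faults.
Under FIFO: F F F . . . . . . . . F F . F . . . . . → 6 faults.
A − B = 4 − 6 = -2.

-2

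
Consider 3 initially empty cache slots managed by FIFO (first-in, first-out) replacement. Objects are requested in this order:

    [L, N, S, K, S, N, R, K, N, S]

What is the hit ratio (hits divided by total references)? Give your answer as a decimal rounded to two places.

L: miss, frames [L]
N: miss, frames [L, N]
S: miss, frames [L, N, S]
K: miss, evict L, frames [N, S, K]
S: hit
N: hit
R: miss, evict N, frames [S, K, R]
K: hit
N: miss, evict S, frames [K, R, N]
S: miss, evict K, frames [R, N, S]
Hits: 3 of 10 references → 3/10 = 0.3000.

0.30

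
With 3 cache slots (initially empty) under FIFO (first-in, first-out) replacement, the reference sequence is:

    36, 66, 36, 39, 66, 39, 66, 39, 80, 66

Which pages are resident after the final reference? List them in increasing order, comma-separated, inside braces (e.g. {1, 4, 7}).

{39, 66, 80}

36 → miss, frames [36]
66 → miss, frames [36, 66]
36 → hit
39 → miss, frames [36, 66, 39]
66 → hit
39 → hit
66 → hit
39 → hit
80 → miss, evict 36, frames [66, 39, 80]
66 → hit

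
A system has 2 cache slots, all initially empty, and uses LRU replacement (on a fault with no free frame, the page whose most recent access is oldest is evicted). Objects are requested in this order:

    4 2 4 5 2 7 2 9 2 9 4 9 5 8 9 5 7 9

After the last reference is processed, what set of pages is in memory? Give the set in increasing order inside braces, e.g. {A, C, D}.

{7, 9}

4 → miss, frames (4)
2 → miss, frames (4 2)
4 → hit
5 → miss, evict 2, frames (4 5)
2 → miss, evict 4, frames (5 2)
7 → miss, evict 5, frames (2 7)
2 → hit
9 → miss, evict 7, frames (2 9)
2 → hit
9 → hit
4 → miss, evict 2, frames (9 4)
9 → hit
5 → miss, evict 4, frames (9 5)
8 → miss, evict 9, frames (5 8)
9 → miss, evict 5, frames (8 9)
5 → miss, evict 8, frames (9 5)
7 → miss, evict 9, frames (5 7)
9 → miss, evict 5, frames (7 9)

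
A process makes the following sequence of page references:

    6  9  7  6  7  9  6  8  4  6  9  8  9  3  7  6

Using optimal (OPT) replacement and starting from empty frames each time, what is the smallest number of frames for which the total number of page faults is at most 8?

f=1: 16 faults
f=2: 11 faults
f=3: 8 faults
f=4: 7 faults
f=5: 6 faults
f=6: 6 faults
Smallest f with faults ≤ 8 is 3.

3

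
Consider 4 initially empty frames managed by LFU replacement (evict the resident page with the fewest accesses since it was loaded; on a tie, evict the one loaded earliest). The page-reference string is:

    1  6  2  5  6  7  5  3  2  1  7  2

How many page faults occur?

10

1: miss, frames (1)
6: miss, frames (1 6)
2: miss, frames (1 6 2)
5: miss, frames (1 6 2 5)
6: hit
7: miss, evict 1, frames (6 2 5 7)
5: hit
3: miss, evict 2, frames (6 5 7 3)
2: miss, evict 7, frames (6 5 3 2)
1: miss, evict 3, frames (6 5 2 1)
7: miss, evict 2, frames (6 5 1 7)
2: miss, evict 1, frames (6 5 7 2)
Page faults: 10.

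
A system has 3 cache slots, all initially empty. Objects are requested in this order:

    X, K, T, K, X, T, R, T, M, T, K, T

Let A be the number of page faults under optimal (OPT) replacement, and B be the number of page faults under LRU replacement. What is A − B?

Under OPT: F F F . . . F . F . . . → 5 faults.
Under LRU: F F F . . . F . F . F . → 6 faults.
A − B = 5 − 6 = -1.

-1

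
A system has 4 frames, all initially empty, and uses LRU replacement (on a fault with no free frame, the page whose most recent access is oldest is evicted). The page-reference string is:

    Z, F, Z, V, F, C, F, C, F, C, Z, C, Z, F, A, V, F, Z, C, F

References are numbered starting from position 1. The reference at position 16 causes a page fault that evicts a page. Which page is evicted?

C

pos 1: Z: miss, frames [Z]
pos 2: F: miss, frames [Z, F]
pos 3: Z: hit
pos 4: V: miss, frames [F, Z, V]
pos 5: F: hit
pos 6: C: miss, frames [Z, V, F, C]
pos 7: F: hit
pos 8: C: hit
pos 9: F: hit
pos 10: C: hit
pos 11: Z: hit
pos 12: C: hit
pos 13: Z: hit
pos 14: F: hit
pos 15: A: miss, evict V, frames [C, Z, F, A]
pos 16: V: miss, evict C, frames [Z, F, A, V]
At position 16, page C is evicted.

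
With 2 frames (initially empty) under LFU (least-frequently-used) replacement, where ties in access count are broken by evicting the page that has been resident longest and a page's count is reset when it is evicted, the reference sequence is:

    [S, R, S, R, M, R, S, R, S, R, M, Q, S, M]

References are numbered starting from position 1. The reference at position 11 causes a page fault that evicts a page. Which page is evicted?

S

pos 1: S: miss, frames (S)
pos 2: R: miss, frames (S R)
pos 3: S: hit
pos 4: R: hit
pos 5: M: miss, evict S, frames (R M)
pos 6: R: hit
pos 7: S: miss, evict M, frames (R S)
pos 8: R: hit
pos 9: S: hit
pos 10: R: hit
pos 11: M: miss, evict S, frames (R M)
At position 11, page S is evicted.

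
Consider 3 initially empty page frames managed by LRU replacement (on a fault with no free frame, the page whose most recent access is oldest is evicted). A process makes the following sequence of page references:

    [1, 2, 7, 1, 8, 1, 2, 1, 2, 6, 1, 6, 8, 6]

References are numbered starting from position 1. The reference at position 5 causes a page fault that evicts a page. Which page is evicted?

pos 1: 1 → miss, frames [1]
pos 2: 2 → miss, frames [1, 2]
pos 3: 7 → miss, frames [1, 2, 7]
pos 4: 1 → hit
pos 5: 8 → miss, evict 2, frames [7, 1, 8]
At position 5, page 2 is evicted.

2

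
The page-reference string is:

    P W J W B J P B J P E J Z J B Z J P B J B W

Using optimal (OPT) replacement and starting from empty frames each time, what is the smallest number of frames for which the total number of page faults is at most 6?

f=1: 22 faults
f=2: 13 faults
f=3: 8 faults
f=4: 7 faults
f=5: 6 faults
f=6: 6 faults
Smallest f with faults ≤ 6 is 5.

5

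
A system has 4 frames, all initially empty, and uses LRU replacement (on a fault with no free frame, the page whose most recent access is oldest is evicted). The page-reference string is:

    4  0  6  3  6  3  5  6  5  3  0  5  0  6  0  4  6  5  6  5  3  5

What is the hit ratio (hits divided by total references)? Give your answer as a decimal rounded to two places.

0.68

4 → miss, frames (4)
0 → miss, frames (4 0)
6 → miss, frames (4 0 6)
3 → miss, frames (4 0 6 3)
6 → hit
3 → hit
5 → miss, evict 4, frames (0 6 3 5)
6 → hit
5 → hit
3 → hit
0 → hit
5 → hit
0 → hit
6 → hit
0 → hit
4 → miss, evict 3, frames (5 6 0 4)
6 → hit
5 → hit
6 → hit
5 → hit
3 → miss, evict 0, frames (4 6 5 3)
5 → hit
Hits: 15 of 22 references → 15/22 = 0.6818.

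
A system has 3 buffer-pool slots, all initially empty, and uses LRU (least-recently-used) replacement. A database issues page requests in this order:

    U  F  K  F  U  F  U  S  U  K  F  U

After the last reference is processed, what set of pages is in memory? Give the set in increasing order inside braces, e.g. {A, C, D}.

{F, K, U}

U -> fault, frames [U]
F -> fault, frames [U, F]
K -> fault, frames [U, F, K]
F -> hit
U -> hit
F -> hit
U -> hit
S -> fault, evict K, frames [F, U, S]
U -> hit
K -> fault, evict F, frames [S, U, K]
F -> fault, evict S, frames [U, K, F]
U -> hit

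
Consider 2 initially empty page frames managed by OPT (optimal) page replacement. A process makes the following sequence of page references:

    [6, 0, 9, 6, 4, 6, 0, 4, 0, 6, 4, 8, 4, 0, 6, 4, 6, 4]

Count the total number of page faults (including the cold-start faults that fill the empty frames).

6: fault, frames [6]
0: fault, frames [6, 0]
9: fault, evict 0, frames [6, 9]
6: hit
4: fault, evict 9, frames [6, 4]
6: hit
0: fault, evict 6, frames [4, 0]
4: hit
0: hit
6: fault, evict 0, frames [4, 6]
4: hit
8: fault, evict 6, frames [4, 8]
4: hit
0: fault, evict 8, frames [4, 0]
6: fault, evict 0, frames [4, 6]
4: hit
6: hit
4: hit
Page faults: 9.

9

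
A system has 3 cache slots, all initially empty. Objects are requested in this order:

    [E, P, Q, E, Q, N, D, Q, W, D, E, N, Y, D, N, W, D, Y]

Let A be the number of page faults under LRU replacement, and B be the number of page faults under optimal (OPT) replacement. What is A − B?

Under LRU: F F F . . F F . F . F F F F . F . F → 12 faults.
Under OPT: F F F . . F F . F . . F F . . F . . → 9 faults.
A − B = 12 − 9 = 3.

3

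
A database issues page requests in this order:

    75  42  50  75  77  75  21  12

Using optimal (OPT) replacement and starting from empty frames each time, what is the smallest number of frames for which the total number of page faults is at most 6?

2

f=1: 8 faults
f=2: 6 faults
f=3: 6 faults
f=4: 6 faults
f=5: 6 faults
f=6: 6 faults
Smallest f with faults ≤ 6 is 2.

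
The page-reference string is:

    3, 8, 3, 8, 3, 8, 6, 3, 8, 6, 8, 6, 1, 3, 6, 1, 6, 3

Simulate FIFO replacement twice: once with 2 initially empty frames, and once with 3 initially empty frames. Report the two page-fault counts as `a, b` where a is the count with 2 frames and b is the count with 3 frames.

11, 5

2 frames: F F . . . . F F F F . . F F F F . F → 11 faults.
3 frames: F F . . . . F . . . . . F F . . . . → 5 faults.
5 < 11: adding a frame reduced faults, as is typical.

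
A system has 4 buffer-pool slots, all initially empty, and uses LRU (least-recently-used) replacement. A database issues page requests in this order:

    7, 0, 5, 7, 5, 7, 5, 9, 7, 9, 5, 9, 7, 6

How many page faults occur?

7: miss, frames {7}
0: miss, frames {7,0}
5: miss, frames {7,0,5}
7: hit
5: hit
7: hit
5: hit
9: miss, frames {0,7,5,9}
7: hit
9: hit
5: hit
9: hit
7: hit
6: miss, evict 0, frames {5,9,7,6}
Page faults: 5.

5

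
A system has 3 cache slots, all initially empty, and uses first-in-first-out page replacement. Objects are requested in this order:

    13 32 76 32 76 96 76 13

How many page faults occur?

5

13 → miss, frames {13}
32 → miss, frames {13,32}
76 → miss, frames {13,32,76}
32 → hit
76 → hit
96 → miss, evict 13, frames {32,76,96}
76 → hit
13 → miss, evict 32, frames {76,96,13}
Page faults: 5.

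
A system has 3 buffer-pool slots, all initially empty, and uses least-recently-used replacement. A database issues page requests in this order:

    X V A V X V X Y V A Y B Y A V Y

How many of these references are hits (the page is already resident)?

9

X: fault, frames [X]
V: fault, frames [X, V]
A: fault, frames [X, V, A]
V: hit
X: hit
V: hit
X: hit
Y: fault, evict A, frames [V, X, Y]
V: hit
A: fault, evict X, frames [Y, V, A]
Y: hit
B: fault, evict V, frames [A, Y, B]
Y: hit
A: hit
V: fault, evict B, frames [Y, A, V]
Y: hit
Hits: 9.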